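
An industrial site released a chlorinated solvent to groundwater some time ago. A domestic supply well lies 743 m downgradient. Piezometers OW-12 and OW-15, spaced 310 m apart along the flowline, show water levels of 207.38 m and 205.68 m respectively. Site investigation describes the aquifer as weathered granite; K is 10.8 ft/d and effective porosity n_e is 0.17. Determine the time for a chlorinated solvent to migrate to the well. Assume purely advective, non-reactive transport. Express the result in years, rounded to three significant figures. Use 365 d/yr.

19.2 years

Hydraulic gradient i = (207.38 − 205.68) / 310 = 1.70 / 310 = 0.005484
K = 10.8 ft/d × 0.3048 = 3.292 m/d
Darcy flux q = K·i = 3.292 × 0.005484 = 0.01805 m/d
Average linear velocity = 0.01805 / 0.17 = 0.1062 m/d
t = L / v = 743 / 0.1062 = 6997 d
   = 6997 / 365 = 19.2 yr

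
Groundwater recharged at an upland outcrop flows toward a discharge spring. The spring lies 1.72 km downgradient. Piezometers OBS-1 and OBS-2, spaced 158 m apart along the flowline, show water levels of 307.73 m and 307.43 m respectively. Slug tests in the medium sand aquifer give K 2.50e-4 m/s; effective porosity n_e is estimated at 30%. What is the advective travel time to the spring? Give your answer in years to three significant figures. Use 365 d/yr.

Hydraulic gradient i = (307.73 − 307.43) / 158 = 0.30 / 158 = 0.001899
K = 2.50e-4 m/s × 86400 s/d = 21.60 m/d
Darcy flux q = K·i = 21.60 × 0.001899 = 0.04101 m/d
Average linear velocity = 0.04101 / 0.30 = 0.1367 m/d
L = 1.72 km = 1720 m
t = L / v = 1720 / 0.1367 = 12580 d
   = 12580 / 365 = 34.5 yr

34.5 years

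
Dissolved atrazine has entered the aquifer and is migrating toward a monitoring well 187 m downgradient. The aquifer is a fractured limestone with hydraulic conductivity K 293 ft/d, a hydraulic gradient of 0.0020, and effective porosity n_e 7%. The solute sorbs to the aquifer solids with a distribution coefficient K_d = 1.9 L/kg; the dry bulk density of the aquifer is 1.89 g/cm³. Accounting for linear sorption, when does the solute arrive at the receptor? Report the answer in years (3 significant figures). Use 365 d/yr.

10.5 years

K = 293 ft/d × 0.3048 = 89.31 m/d
Darcy flux q = K·i = 89.31 × 0.0020 = 0.1786 m/d
v = Ki/n = 89.31·0.0020/0.07 = 2.552 m/d
Retardation R = 1 + ρ_b·K_d/n = 1 + 1.89×1.9/0.07 = 52.30
Contaminant velocity v_c = v/R = 2.552/52.30 = 0.04879 m/d
t = L/v_c = 187/0.04879 = 3833 d
   = 3833/365 = 10.5 yr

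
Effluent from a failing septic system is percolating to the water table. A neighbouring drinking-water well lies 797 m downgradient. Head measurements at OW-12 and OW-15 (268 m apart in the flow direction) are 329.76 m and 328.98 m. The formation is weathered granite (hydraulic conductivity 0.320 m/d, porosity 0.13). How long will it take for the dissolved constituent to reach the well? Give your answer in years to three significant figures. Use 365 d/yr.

Hydraulic gradient i = (329.76 − 328.98) / 268 = 0.78 / 268 = 0.002910
Specific discharge q = 0.320 × 0.002910 = 9.313e-4 m/d
v_s = q/n_e = 9.313e-4/0.13 = 0.007164 m/d
t = L / v = 797 / 0.007164 = 111200 d
   = 111200 / 365 = 305 yr

305 years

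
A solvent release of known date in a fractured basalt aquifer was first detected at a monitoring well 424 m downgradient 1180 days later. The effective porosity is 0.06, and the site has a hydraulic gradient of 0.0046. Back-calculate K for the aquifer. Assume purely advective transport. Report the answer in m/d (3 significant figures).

4.69 m/d

v = L / t = 424 / 1180 = 0.3593 m/d
K = v · n / i = 0.3593 × 0.06 / 0.0046 = 4.69 m/d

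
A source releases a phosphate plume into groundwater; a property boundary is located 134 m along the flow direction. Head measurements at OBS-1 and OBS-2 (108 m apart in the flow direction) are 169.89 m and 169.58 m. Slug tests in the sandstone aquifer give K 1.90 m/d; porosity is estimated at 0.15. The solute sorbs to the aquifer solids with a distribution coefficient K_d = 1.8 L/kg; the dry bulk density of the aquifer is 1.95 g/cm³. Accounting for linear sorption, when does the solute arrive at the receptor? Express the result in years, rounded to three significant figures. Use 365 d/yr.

246 years

Hydraulic gradient i = (169.89 − 169.58) / 108 = 0.31 / 108 = 0.002870
Darcy flux q = K·i = 1.90 × 0.002870 = 0.005454 m/d
Seepage velocity v = q / n = 0.005454 / 0.15 = 0.03636 m/d
Retardation R = 1 + ρ_b·K_d/n = 1 + 1.95×1.8/0.15 = 24.40
Contaminant velocity v_c = v/R = 0.03636/24.40 = 0.001490 m/d
t = L/v_c = 134/0.001490 = 89930 d
   = 89930/365 = 246 yr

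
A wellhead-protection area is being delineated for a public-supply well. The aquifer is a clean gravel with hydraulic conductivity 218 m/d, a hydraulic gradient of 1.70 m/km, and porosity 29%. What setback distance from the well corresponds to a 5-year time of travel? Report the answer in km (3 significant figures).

2.33 km

q = Ki = 218 × 0.0017 = 0.3706 m/d
Average linear velocity = 0.3706 / 0.29 = 1.278 m/d
T = 5 yr × 365 = 1825 d
L = v × T = 1.278 × 1825 = 2332 m
   = 2.33 km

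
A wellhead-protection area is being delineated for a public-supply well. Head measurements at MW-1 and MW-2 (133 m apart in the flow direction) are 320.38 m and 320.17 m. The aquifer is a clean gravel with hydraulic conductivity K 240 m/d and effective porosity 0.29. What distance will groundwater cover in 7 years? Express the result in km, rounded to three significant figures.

3.34 km

Hydraulic gradient i = (320.38 − 320.17) / 133 = 0.21 / 133 = 0.001579
q = Ki = 240 × 0.001579 = 0.3789 m/d
Seepage velocity v = q / n = 0.3789 / 0.29 = 1.307 m/d
T = 7 yr × 365 = 2555 d
L = v × T = 1.307 × 2555 = 3339 m
   = 3.34 km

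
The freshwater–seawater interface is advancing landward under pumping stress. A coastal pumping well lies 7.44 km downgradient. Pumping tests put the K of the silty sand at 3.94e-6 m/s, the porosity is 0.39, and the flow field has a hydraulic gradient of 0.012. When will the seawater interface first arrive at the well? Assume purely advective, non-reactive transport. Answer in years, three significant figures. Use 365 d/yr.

1950 years

K = 3.94e-6 m/s × 86400 s/d = 0.3404 m/d
Specific discharge q = 0.3404 × 0.012 = 0.004085 m/d
v = Ki/n = 0.3404·0.012/0.39 = 0.01047 m/d
L = 7.44 km = 7440 m
t = L / v = 7440 / 0.01047 = 710300 d
   = 710300 / 365 = 1950 yr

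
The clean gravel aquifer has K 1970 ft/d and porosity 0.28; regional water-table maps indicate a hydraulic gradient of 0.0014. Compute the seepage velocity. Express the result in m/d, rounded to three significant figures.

3.00 m/d

K = 1970 ft/d × 0.3048 = 600.5 m/d
Specific discharge q = 600.5 × 0.0014 = 0.8406 m/d
Seepage velocity v = q / n = 0.8406 / 0.28 = 3.002 m/d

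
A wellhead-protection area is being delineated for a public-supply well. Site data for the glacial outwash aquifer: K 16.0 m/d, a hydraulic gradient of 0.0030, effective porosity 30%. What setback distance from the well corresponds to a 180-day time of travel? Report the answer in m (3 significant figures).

q = Ki = 16.0 × 0.0030 = 0.04800 m/d
v = Ki/n = 16.0·0.0030/0.30 = 0.1600 m/d
L = v × T = 0.1600 × 180 = 28.80 m

28.8 m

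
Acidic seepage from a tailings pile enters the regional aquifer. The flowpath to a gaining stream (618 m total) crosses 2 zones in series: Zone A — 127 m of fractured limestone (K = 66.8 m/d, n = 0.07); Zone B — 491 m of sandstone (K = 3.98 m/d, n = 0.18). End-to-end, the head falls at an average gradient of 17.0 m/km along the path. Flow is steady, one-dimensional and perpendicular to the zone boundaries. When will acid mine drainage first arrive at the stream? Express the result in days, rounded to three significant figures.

1160 days

For zones in series the flux q is common to all zones; the equivalent conductivity is the harmonic (thickness-weighted) mean, K_eq = L_total / Σ(L_j/K_j).
Σ(L/K) = 127/66.8 + 491/3.98 = 1.901 + 123.4 = 125.3 d
K_eq = L_total / Σ(L/K) = 618 / 125.3 = 4.933 m/d
q = K_eq · i = 4.933 × 0.017 = 0.08387 m/d (same in every zone)
Zone A: v = q/n = 0.08387/0.07 = 1.198 m/d → t_A = 127/1.198 = 106.0 d
Zone B: v = q/n = 0.08387/0.18 = 0.4659 m/d → t_B = 491/0.4659 = 1054 d
Total t = 106.0 + 1054 = 1160 d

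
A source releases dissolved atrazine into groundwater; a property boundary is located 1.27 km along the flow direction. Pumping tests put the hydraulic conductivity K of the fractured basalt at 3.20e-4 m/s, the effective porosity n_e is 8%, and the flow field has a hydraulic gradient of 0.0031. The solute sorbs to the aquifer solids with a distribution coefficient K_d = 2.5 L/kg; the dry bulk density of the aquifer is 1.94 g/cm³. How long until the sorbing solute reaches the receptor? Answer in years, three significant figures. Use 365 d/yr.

200 years

K = 3.20e-4 m/s × 86400 s/d = 27.65 m/d
Specific discharge q = 27.65 × 0.0031 = 0.08571 m/d
v_s = q/n_e = 0.08571/0.08 = 1.071 m/d
Retardation R = 1 + ρ_b·K_d/n = 1 + 1.94×2.5/0.08 = 61.62
Contaminant velocity v_c = v/R = 1.071/61.62 = 0.01739 m/d
L = 1.27 km = 1270 m
t = L/v_c = 1270/0.01739 = 73050 d
   = 73050/365 = 200 yr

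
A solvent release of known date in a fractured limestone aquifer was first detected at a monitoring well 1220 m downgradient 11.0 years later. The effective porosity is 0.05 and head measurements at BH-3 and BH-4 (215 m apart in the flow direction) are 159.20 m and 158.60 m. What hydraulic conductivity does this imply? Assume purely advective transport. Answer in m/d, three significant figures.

Hydraulic gradient i = (159.20 − 158.60) / 215 = 0.60 / 215 = 0.002791
t = 11.0 years = 4015 d
v = L / t = 1220 / 4015 = 0.3039 m/d
K = v · n / i = 0.3039 × 0.05 / 0.002791 = 5.44 m/d

5.44 m/d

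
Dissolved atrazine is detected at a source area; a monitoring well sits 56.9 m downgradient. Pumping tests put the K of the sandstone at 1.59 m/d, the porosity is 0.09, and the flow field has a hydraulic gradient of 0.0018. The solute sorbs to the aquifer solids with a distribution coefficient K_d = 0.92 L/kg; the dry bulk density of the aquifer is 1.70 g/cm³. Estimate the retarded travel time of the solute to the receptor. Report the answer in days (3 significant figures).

q = Ki = 1.59 × 0.0018 = 0.002862 m/d
Seepage velocity v = q / n = 0.002862 / 0.09 = 0.03180 m/d
Retardation R = 1 + ρ_b·K_d/n = 1 + 1.70×0.92/0.09 = 18.38
Contaminant velocity v_c = v/R = 0.03180/18.38 = 0.001730 m/d
t = L/v_c = 56.9/0.001730 = 32880 d

32900 days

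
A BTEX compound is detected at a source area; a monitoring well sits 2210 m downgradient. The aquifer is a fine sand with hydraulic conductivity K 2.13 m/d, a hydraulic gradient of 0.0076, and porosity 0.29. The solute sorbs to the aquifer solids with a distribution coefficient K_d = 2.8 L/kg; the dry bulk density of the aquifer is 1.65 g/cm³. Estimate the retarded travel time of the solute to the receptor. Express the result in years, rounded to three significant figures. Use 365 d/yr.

Specific discharge q = 2.13 × 0.0076 = 0.01619 m/d
v_s = q/n_e = 0.01619/0.29 = 0.05582 m/d
Retardation R = 1 + ρ_b·K_d/n = 1 + 1.65×2.8/0.29 = 16.93
Contaminant velocity v_c = v/R = 0.05582/16.93 = 0.003297 m/d
t = L/v_c = 2210/0.003297 = 670300 d
   = 670300/365 = 1840 yr

1840 years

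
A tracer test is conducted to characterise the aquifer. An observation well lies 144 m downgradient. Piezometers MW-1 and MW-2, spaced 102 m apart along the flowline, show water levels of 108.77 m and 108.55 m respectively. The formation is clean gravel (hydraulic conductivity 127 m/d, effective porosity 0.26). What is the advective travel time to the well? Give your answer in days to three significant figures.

137 days

Hydraulic gradient i = (108.77 − 108.55) / 102 = 0.22 / 102 = 0.002157
Darcy flux q = K·i = 127 × 0.002157 = 0.2739 m/d
v_s = q/n_e = 0.2739/0.26 = 1.054 m/d
t = L / v = 144 / 1.054 = 136.7 d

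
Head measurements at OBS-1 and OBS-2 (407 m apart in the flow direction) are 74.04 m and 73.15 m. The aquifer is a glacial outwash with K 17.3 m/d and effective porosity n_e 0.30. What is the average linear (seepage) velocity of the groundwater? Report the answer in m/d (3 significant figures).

0.126 m/d

Hydraulic gradient i = (74.04 − 73.15) / 407 = 0.89 / 407 = 0.002187
Specific discharge q = 17.3 × 0.002187 = 0.03783 m/d
Seepage velocity v = q / n = 0.03783 / 0.30 = 0.1261 m/d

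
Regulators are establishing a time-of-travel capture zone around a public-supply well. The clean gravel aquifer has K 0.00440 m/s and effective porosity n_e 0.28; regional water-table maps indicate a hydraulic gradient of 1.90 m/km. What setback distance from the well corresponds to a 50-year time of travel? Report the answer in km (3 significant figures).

47.1 km

K = 0.00440 m/s × 86400 s/d = 380.2 m/d
q = Ki = 380.2 × 0.0019 = 0.7223 m/d
v_s = q/n_e = 0.7223/0.28 = 2.580 m/d
T = 50 yr × 365 = 18250 d
L = v × T = 2.580 × 18250 = 47080 m
   = 47.1 km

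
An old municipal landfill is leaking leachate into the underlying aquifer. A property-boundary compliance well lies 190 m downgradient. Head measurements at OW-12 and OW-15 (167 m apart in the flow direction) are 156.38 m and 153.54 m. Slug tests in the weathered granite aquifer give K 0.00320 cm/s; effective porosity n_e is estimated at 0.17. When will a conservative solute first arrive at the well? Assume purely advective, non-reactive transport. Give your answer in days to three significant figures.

Hydraulic gradient i = (156.38 − 153.54) / 167 = 2.84 / 167 = 0.01701
K = 0.00320 cm/s × 864 = 2.765 m/d
q = Ki = 2.765 × 0.01701 = 0.04702 m/d
v = Ki/n = 2.765·0.01701/0.17 = 0.2766 m/d
t = L / v = 190 / 0.2766 = 687.0 d

687 days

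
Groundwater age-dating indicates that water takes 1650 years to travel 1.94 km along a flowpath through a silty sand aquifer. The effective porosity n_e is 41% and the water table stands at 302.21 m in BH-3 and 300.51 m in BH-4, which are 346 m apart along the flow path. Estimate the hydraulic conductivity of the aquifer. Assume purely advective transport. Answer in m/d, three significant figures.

Hydraulic gradient i = (302.21 − 300.51) / 346 = 1.70 / 346 = 0.004913
t = 1650 years = 602300 d
L = 1.94 km = 1940 m
v = L / t = 1940 / 602300 = 0.003221 m/d
K = v · n / i = 0.003221 × 0.41 / 0.004913 = 0.269 m/d

0.269 m/d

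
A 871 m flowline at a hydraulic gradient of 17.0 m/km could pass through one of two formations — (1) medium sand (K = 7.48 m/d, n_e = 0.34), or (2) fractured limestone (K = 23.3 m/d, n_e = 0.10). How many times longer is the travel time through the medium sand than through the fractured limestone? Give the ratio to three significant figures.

10.6

Unit 1 (medium sand): v = 7.48×0.017/0.34 = 0.3740 m/d, t = 871/0.3740 = 2329 d
Unit 2 (fractured limestone): v = 23.3×0.017/0.10 = 3.961 m/d, t = 871/3.961 = 219.9 d
t(medium sand) / t(fractured limestone) = 2329/219.9 = 10.6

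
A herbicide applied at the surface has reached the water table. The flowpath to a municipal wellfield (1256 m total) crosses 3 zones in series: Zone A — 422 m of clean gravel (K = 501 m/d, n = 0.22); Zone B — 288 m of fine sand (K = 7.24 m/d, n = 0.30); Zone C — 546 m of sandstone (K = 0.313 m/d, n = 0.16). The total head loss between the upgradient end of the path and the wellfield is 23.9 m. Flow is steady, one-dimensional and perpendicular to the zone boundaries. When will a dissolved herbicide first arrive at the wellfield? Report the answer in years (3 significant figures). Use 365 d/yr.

Steady 1-D flow in series ⇒ the Darcy flux q is identical in every zone and the zone head losses add (resistances L/K in series).
Σ(L/K) = 422/501 + 288/7.24 + 546/0.313 = 0.8423 + 39.78 + 1744 = 1785 d
q = ΔH / Σ(L/K) = 23.9 / 1785 = 0.01339 m/d (same in every zone)
Zone A: v = q/n = 0.01339/0.22 = 0.06086 m/d → t_A = 422/0.06086 = 6934 d
Zone B: v = q/n = 0.01339/0.30 = 0.04463 m/d → t_B = 288/0.04463 = 6453 d
Zone C: v = q/n = 0.01339/0.16 = 0.08368 m/d → t_C = 546/0.08368 = 6525 d
Total t = 6934 + 6453 + 6525 = 19910 d
   = 19910 / 365 = 54.6 yr

54.6 years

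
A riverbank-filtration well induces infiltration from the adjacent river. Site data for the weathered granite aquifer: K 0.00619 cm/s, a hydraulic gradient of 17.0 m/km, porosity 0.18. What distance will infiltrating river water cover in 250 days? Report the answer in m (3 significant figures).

K = 0.00619 cm/s × 864 = 5.348 m/d
Darcy flux q = K·i = 5.348 × 0.017 = 0.09092 m/d
Seepage velocity v = q / n = 0.09092 / 0.18 = 0.5051 m/d
L = v × T = 0.5051 × 250 = 126.3 m

126 m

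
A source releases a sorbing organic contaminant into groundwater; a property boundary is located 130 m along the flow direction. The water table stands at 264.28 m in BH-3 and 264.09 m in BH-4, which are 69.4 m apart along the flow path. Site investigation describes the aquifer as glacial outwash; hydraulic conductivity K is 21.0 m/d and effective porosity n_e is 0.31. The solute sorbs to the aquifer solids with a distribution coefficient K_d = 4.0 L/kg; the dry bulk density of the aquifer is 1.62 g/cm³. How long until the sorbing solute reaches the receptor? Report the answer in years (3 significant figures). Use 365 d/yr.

42.1 years

Hydraulic gradient i = (264.28 − 264.09) / 69.4 = 0.19 / 69.4 = 0.002738
Darcy flux q = K·i = 21.0 × 0.002738 = 0.05749 m/d
Average linear velocity = 0.05749 / 0.31 = 0.1855 m/d
Retardation R = 1 + ρ_b·K_d/n = 1 + 1.62×4.0/0.31 = 21.90
Contaminant velocity v_c = v/R = 0.1855/21.90 = 0.008467 m/d
t = L/v_c = 130/0.008467 = 15350 d
   = 15350/365 = 42.1 yr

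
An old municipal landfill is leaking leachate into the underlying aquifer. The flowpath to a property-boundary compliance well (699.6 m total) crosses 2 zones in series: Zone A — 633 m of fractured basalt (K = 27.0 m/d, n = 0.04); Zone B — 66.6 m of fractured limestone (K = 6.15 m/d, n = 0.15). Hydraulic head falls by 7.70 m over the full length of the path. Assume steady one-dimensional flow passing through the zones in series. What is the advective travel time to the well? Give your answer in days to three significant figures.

157 days

Continuity: the same q passes through each zone, so ΔH = q·Σ(L_j/K_j) — the zones act as resistances in series.
Σ(L/K) = 633/27.0 + 66.6/6.15 = 23.44 + 10.83 = 34.27 d
q = ΔH / Σ(L/K) = 7.70 / 34.27 = 0.2247 m/d (same in every zone)
Zone A: v = q/n = 0.2247/0.04 = 5.617 m/d → t_A = 633/5.617 = 112.7 d
Zone B: v = q/n = 0.2247/0.15 = 1.498 m/d → t_B = 66.6/1.498 = 44.47 d
Total t = 112.7 + 44.47 = 157.2 d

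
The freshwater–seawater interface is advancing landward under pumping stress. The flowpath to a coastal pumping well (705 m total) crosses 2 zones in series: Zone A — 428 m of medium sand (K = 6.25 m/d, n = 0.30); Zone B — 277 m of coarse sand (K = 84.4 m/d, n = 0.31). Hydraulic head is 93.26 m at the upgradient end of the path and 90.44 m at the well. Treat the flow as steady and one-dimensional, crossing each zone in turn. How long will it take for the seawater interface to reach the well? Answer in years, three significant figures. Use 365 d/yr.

Total head drop ΔH = 93.26 − 90.44 = 2.82 m
Steady 1-D flow in series ⇒ the Darcy flux q is identical in every zone and the zone head losses add (resistances L/K in series).
Σ(L/K) = 428/6.25 + 277/84.4 = 68.48 + 3.282 = 71.76 d
q = ΔH / Σ(L/K) = 2.82 / 71.76 = 0.03930 m/d (same in every zone)
Zone A: v = q/n = 0.03930/0.30 = 0.1310 m/d → t_A = 428/0.1310 = 3267 d
Zone B: v = q/n = 0.03930/0.31 = 0.1268 m/d → t_B = 277/0.1268 = 2185 d
Total t = 3267 + 2185 = 5453 d
   = 5453 / 365 = 14.9 yr

14.9 years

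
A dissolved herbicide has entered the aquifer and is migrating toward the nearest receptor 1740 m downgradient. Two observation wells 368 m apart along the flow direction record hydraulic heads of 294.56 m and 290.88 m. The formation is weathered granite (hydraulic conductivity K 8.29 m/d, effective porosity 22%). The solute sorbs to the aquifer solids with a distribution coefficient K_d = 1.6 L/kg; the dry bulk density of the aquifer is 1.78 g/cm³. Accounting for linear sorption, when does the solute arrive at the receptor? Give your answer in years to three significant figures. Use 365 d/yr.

Hydraulic gradient i = (294.56 − 290.88) / 368 = 3.68 / 368 = 0.01000
Darcy flux q = K·i = 8.29 × 0.01000 = 0.08290 m/d
v = Ki/n = 8.29·0.01000/0.22 = 0.3768 m/d
Retardation R = 1 + ρ_b·K_d/n = 1 + 1.78×1.6/0.22 = 13.95
Contaminant velocity v_c = v/R = 0.3768/13.95 = 0.02702 m/d
t = L/v_c = 1740/0.02702 = 64390 d
   = 64390/365 = 176 yr

176 years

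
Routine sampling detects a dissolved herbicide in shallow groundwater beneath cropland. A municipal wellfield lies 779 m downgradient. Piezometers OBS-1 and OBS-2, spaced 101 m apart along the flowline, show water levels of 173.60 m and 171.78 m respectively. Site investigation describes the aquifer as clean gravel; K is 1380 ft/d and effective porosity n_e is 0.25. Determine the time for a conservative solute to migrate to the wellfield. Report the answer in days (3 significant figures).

Hydraulic gradient i = (173.60 − 171.78) / 101 = 1.82 / 101 = 0.01802
K = 1380 ft/d × 0.3048 = 420.6 m/d
Specific discharge q = 420.6 × 0.01802 = 7.580 m/d
v = Ki/n = 420.6·0.01802/0.25 = 30.32 m/d
t = L / v = 779 / 30.32 = 25.69 d

25.7 days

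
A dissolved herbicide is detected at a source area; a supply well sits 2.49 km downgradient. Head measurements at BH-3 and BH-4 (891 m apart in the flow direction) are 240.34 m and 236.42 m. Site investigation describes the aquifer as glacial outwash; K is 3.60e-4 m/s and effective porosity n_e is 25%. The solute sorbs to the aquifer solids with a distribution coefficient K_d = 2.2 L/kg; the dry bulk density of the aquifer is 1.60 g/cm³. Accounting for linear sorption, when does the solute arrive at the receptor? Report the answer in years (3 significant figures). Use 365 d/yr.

Hydraulic gradient i = (240.34 − 236.42) / 891 = 3.92 / 891 = 0.004400
K = 3.60e-4 m/s × 86400 s/d = 31.10 m/d
q = Ki = 31.10 × 0.004400 = 0.1368 m/d
v_s = q/n_e = 0.1368/0.25 = 0.5474 m/d
Retardation R = 1 + ρ_b·K_d/n = 1 + 1.60×2.2/0.25 = 15.08
Contaminant velocity v_c = v/R = 0.5474/15.08 = 0.03630 m/d
L = 2.49 km = 2490 m
t = L/v_c = 2490/0.03630 = 68600 d
   = 68600/365 = 188 yr

188 years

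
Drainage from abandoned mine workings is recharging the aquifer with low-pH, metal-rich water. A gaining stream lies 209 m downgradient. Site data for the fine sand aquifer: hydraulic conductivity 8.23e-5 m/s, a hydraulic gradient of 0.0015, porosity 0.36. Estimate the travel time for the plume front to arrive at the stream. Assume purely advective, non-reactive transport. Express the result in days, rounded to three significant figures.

K = 8.23e-5 m/s × 86400 s/d = 7.111 m/d
q = Ki = 7.111 × 0.0015 = 0.01067 m/d
v = Ki/n = 7.111·0.0015/0.36 = 0.02963 m/d
t = L / v = 209 / 0.02963 = 7054 d

7050 days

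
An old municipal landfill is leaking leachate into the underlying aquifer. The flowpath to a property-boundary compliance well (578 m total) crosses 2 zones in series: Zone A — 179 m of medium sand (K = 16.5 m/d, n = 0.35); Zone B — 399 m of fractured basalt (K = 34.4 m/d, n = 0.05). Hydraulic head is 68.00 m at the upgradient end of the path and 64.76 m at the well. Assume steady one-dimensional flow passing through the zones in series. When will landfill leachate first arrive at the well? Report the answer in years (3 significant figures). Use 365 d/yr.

Total head drop ΔH = 68.00 − 64.76 = 3.24 m
Steady 1-D flow in series ⇒ the Darcy flux q is identical in every zone and the zone head losses add (resistances L/K in series).
Σ(L/K) = 179/16.5 + 399/34.4 = 10.85 + 11.60 = 22.45 d
q = ΔH / Σ(L/K) = 3.24 / 22.45 = 0.1443 m/d (same in every zone)
Zone A: v = q/n = 0.1443/0.35 = 0.4124 m/d → t_A = 179/0.4124 = 434.1 d
Zone B: v = q/n = 0.1443/0.05 = 2.887 m/d → t_B = 399/2.887 = 138.2 d
Total t = 434.1 + 138.2 = 572.3 d
   = 572.3 / 365 = 1.57 yr

1.57 years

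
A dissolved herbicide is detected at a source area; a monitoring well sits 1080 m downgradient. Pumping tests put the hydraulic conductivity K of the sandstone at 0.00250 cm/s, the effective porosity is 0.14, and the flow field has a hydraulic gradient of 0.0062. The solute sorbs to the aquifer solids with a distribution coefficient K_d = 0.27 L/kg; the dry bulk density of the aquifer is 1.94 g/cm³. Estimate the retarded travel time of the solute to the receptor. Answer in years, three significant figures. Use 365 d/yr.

K = 0.00250 cm/s × 864 = 2.160 m/d
Darcy flux q = K·i = 2.160 × 0.0062 = 0.01339 m/d
Seepage velocity v = q / n = 0.01339 / 0.14 = 0.09566 m/d
Retardation R = 1 + ρ_b·K_d/n = 1 + 1.94×0.27/0.14 = 4.741
Contaminant velocity v_c = v/R = 0.09566/4.741 = 0.02017 m/d
t = L/v_c = 1080/0.02017 = 53530 d
   = 53530/365 = 147 yr

147 years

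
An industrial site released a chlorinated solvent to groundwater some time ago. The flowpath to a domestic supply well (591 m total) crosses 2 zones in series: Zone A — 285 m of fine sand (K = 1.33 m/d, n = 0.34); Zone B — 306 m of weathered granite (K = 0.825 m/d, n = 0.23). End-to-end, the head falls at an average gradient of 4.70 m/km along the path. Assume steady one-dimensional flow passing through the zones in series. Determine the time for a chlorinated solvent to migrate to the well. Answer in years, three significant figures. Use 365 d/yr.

96.6 years

For zones in series the flux q is common to all zones; the equivalent conductivity is the harmonic (thickness-weighted) mean, K_eq = L_total / Σ(L_j/K_j).
Σ(L/K) = 285/1.33 + 306/0.825 = 214.3 + 370.9 = 585.2 d
K_eq = L_total / Σ(L/K) = 591 / 585.2 = 1.010 m/d
q = K_eq · i = 1.010 × 0.0047 = 0.004747 m/d (same in every zone)
Zone A: v = q/n = 0.004747/0.34 = 0.01396 m/d → t_A = 285/0.01396 = 20410 d
Zone B: v = q/n = 0.004747/0.23 = 0.02064 m/d → t_B = 306/0.02064 = 14830 d
Total t = 20410 + 14830 = 35240 d
   = 35240 / 365 = 96.6 yr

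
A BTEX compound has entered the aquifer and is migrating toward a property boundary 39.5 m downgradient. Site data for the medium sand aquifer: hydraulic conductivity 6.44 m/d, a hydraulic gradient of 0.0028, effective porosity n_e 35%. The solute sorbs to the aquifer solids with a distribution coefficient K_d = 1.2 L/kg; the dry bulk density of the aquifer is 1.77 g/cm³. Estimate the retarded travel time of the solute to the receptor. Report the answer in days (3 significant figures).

q = Ki = 6.44 × 0.0028 = 0.01803 m/d
Seepage velocity v = q / n = 0.01803 / 0.35 = 0.05152 m/d
Retardation R = 1 + ρ_b·K_d/n = 1 + 1.77×1.2/0.35 = 7.069
Contaminant velocity v_c = v/R = 0.05152/7.069 = 0.007289 m/d
t = L/v_c = 39.5/0.007289 = 5419 d

5420 days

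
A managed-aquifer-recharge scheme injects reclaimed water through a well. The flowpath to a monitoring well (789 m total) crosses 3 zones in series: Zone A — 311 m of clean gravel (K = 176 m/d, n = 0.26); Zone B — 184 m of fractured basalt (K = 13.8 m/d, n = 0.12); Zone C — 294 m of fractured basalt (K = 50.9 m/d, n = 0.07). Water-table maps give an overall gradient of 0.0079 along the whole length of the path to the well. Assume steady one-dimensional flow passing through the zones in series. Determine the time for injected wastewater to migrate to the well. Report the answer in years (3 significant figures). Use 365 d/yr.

Continuity: the same q passes through each zone, so ΔH = q·Σ(L_j/K_j) — the zones act as resistances in series.
Σ(L/K) = 311/176 + 184/13.8 + 294/50.9 = 1.767 + 13.33 + 5.776 = 20.88 d
K_eq = L_total / Σ(L/K) = 789 / 20.88 = 37.79 m/d
q = K_eq · i = 37.79 × 0.0079 = 0.2986 m/d (same in every zone)
Zone A: v = q/n = 0.2986/0.26 = 1.148 m/d → t_A = 311/1.148 = 270.8 d
Zone B: v = q/n = 0.2986/0.12 = 2.488 m/d → t_B = 184/2.488 = 73.95 d
Zone C: v = q/n = 0.2986/0.07 = 4.265 m/d → t_C = 294/4.265 = 68.93 d
Total t = 270.8 + 73.95 + 68.93 = 413.7 d
   = 413.7 / 365 = 1.13 yr

1.13 years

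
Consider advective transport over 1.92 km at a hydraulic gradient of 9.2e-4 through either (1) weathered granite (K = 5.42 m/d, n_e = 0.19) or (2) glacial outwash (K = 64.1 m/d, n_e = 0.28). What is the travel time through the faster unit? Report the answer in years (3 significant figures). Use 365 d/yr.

25.0 years

Unit 1 (weathered granite): v = 5.42×9.2e-4/0.19 = 0.02624 m/d, t = 1920/0.02624 = 73160 d
Unit 2 (glacial outwash): v = 64.1×9.2e-4/0.28 = 0.2106 m/d, t = 1920/0.2106 = 9116 d
Faster: 9116 d / 365 = 25.0 yr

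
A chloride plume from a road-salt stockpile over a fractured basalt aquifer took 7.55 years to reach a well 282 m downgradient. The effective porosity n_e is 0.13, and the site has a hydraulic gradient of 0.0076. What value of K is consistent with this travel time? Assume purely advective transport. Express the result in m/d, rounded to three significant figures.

1.75 m/d

t = 7.55 years = 2756 d
v = L / t = 282 / 2756 = 0.1023 m/d
K = v · n / i = 0.1023 × 0.13 / 0.0076 = 1.75 m/d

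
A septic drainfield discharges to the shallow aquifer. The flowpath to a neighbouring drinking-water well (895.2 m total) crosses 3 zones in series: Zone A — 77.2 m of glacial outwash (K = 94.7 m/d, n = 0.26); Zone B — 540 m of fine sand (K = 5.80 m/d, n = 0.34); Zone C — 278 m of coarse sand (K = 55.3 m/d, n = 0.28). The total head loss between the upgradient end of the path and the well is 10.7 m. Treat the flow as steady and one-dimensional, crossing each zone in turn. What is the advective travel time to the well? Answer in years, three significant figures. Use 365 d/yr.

7.13 years

Continuity: the same q passes through each zone, so ΔH = q·Σ(L_j/K_j) — the zones act as resistances in series.
Σ(L/K) = 77.2/94.7 + 540/5.80 + 278/55.3 = 0.8152 + 93.10 + 5.027 = 98.95 d
q = ΔH / Σ(L/K) = 10.7 / 98.95 = 0.1081 m/d (same in every zone)
Zone A: v = q/n = 0.1081/0.26 = 0.4159 m/d → t_A = 77.2/0.4159 = 185.6 d
Zone B: v = q/n = 0.1081/0.34 = 0.3181 m/d → t_B = 540/0.3181 = 1698 d
Zone C: v = q/n = 0.1081/0.28 = 0.3862 m/d → t_C = 278/0.3862 = 719.8 d
Total t = 185.6 + 1698 + 719.8 = 2603 d
   = 2603 / 365 = 7.13 yr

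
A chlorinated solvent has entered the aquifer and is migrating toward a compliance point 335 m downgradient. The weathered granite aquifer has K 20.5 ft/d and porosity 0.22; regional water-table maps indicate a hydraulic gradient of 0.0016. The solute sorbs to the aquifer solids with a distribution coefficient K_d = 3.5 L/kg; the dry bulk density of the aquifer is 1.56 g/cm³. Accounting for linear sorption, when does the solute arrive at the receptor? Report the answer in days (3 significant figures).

K = 20.5 ft/d × 0.3048 = 6.248 m/d
Specific discharge q = 6.248 × 0.0016 = 0.009997 m/d
v = Ki/n = 6.248·0.0016/0.22 = 0.04544 m/d
Retardation R = 1 + ρ_b·K_d/n = 1 + 1.56×3.5/0.22 = 25.82
Contaminant velocity v_c = v/R = 0.04544/25.82 = 0.001760 m/d
t = L/v_c = 335/0.001760 = 190300 d

190000 days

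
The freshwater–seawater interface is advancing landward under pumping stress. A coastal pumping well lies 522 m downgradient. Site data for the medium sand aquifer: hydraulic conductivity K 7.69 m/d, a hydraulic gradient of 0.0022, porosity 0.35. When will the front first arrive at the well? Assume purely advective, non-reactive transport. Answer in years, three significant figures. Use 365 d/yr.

29.6 years

Specific discharge q = 7.69 × 0.0022 = 0.01692 m/d
Average linear velocity = 0.01692 / 0.35 = 0.04834 m/d
t = L / v = 522 / 0.04834 = 10800 d
   = 10800 / 365 = 29.6 yr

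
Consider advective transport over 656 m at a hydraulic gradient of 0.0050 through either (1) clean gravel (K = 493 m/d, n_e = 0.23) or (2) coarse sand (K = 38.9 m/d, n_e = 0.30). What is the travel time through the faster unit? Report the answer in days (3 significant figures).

61.2 days

Unit 1 (clean gravel): v = 493×0.0050/0.23 = 10.72 m/d, t = 656/10.72 = 61.21 d
Unit 2 (coarse sand): v = 38.9×0.0050/0.30 = 0.6483 m/d, t = 656/0.6483 = 1012 d
Faster unit: t = 61.2 d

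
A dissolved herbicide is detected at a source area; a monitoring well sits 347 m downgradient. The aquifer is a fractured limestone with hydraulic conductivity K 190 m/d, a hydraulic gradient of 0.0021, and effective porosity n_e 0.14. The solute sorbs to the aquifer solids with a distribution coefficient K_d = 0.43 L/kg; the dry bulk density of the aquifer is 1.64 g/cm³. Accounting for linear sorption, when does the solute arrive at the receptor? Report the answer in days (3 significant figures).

Darcy flux q = K·i = 190 × 0.0021 = 0.3990 m/d
Seepage velocity v = q / n = 0.3990 / 0.14 = 2.850 m/d
Retardation R = 1 + ρ_b·K_d/n = 1 + 1.64×0.43/0.14 = 6.037
Contaminant velocity v_c = v/R = 2.850/6.037 = 0.4721 m/d
t = L/v_c = 347/0.4721 = 735.0 d

735 days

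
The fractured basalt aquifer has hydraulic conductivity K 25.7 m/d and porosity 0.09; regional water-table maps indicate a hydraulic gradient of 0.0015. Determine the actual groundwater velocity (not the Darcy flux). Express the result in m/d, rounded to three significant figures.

0.428 m/d

Specific discharge q = 25.7 × 0.0015 = 0.03855 m/d
v_s = q/n_e = 0.03855/0.09 = 0.4283 m/d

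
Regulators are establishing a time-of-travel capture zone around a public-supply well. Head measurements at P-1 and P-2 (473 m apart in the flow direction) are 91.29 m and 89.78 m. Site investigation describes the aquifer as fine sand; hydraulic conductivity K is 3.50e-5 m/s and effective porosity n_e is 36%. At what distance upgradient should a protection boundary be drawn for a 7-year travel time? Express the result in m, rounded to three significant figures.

Hydraulic gradient i = (91.29 − 89.78) / 473 = 1.51 / 473 = 0.003192
K = 3.50e-5 m/s × 86400 s/d = 3.024 m/d
Specific discharge q = 3.024 × 0.003192 = 0.009654 m/d
v = Ki/n = 3.024·0.003192/0.36 = 0.02682 m/d
T = 7 yr × 365 = 2555 d
L = v × T = 0.02682 × 2555 = 68.52 m

68.5 m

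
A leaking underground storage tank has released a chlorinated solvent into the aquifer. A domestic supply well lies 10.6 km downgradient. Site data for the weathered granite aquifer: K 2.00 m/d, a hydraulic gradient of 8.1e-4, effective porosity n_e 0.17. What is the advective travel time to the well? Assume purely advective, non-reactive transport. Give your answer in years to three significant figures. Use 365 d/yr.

q = Ki = 2.00 × 8.1e-4 = 0.001620 m/d
Seepage velocity v = q / n = 0.001620 / 0.17 = 0.009529 m/d
L = 10.6 km = 10600 m
t = L / v = 10600 / 0.009529 = 1.112e6 d
   = 1.112e6 / 365 = 3050 yr

3050 years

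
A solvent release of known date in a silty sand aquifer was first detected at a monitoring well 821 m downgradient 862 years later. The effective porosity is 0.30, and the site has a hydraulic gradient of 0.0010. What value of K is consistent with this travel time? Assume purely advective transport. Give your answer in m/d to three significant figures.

t = 862 years = 314600 d
v = L / t = 821 / 314600 = 0.002609 m/d
K = v · n / i = 0.002609 × 0.30 / 0.0010 = 0.783 m/d

0.783 m/d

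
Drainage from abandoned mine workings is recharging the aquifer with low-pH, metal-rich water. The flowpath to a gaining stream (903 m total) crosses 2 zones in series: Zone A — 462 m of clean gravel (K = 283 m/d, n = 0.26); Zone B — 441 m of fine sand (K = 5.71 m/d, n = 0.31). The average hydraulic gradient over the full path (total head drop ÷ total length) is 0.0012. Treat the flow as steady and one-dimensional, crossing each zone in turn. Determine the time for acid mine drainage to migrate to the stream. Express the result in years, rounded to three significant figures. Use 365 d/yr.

Steady 1-D flow in series ⇒ the Darcy flux q is identical in every zone and the zone head losses add (resistances L/K in series).
Σ(L/K) = 462/283 + 441/5.71 = 1.633 + 77.23 = 78.87 d
K_eq = L_total / Σ(L/K) = 903 / 78.87 = 11.45 m/d
q = K_eq · i = 11.45 × 0.0012 = 0.01374 m/d (same in every zone)
Zone A: v = q/n = 0.01374/0.26 = 0.05285 m/d → t_A = 462/0.05285 = 8742 d
Zone B: v = q/n = 0.01374/0.31 = 0.04432 m/d → t_B = 441/0.04432 = 9950 d
Total t = 8742 + 9950 = 18690 d
   = 18690 / 365 = 51.2 yr

51.2 years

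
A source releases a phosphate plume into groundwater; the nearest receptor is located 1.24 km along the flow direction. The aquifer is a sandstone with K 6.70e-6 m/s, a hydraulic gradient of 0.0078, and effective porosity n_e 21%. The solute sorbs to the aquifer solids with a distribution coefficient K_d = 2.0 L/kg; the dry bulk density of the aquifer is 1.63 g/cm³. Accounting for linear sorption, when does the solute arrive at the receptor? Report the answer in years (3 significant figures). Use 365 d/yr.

2610 years

K = 6.70e-6 m/s × 86400 s/d = 0.5789 m/d
q = Ki = 0.5789 × 0.0078 = 0.004515 m/d
Seepage velocity v = q / n = 0.004515 / 0.21 = 0.02150 m/d
Retardation R = 1 + ρ_b·K_d/n = 1 + 1.63×2.0/0.21 = 16.52
Contaminant velocity v_c = v/R = 0.02150/16.52 = 0.001301 m/d
L = 1.24 km = 1240 m
t = L/v_c = 1240/0.001301 = 952900 d
   = 952900/365 = 2610 yr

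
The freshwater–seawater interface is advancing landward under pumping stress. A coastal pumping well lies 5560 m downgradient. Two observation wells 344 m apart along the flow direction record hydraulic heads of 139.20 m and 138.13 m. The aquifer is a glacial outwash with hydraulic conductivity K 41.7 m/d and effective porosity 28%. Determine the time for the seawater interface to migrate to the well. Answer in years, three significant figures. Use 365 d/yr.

Hydraulic gradient i = (139.20 − 138.13) / 344 = 1.07 / 344 = 0.003110
Darcy flux q = K·i = 41.7 × 0.003110 = 0.1297 m/d
Seepage velocity v = q / n = 0.1297 / 0.28 = 0.4632 m/d
t = L / v = 5560 / 0.4632 = 12000 d
   = 12000 / 365 = 32.9 yr

32.9 years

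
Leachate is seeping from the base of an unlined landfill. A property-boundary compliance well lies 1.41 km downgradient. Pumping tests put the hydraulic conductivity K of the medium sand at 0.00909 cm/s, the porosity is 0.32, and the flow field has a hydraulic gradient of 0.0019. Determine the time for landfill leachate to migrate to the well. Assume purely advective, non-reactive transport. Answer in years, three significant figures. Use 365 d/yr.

82.8 years

K = 0.00909 cm/s × 864 = 7.854 m/d
Darcy flux q = K·i = 7.854 × 0.0019 = 0.01492 m/d
v = Ki/n = 7.854·0.0019/0.32 = 0.04663 m/d
L = 1.41 km = 1410 m
t = L / v = 1410 / 0.04663 = 30240 d
   = 30240 / 365 = 82.8 yr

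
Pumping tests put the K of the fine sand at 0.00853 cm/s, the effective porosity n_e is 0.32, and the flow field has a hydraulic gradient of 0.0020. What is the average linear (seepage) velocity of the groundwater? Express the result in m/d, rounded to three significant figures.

K = 0.00853 cm/s × 864 = 7.370 m/d
q = Ki = 7.370 × 0.0020 = 0.01474 m/d
Average linear velocity = 0.01474 / 0.32 = 0.04606 m/d

0.0461 m/d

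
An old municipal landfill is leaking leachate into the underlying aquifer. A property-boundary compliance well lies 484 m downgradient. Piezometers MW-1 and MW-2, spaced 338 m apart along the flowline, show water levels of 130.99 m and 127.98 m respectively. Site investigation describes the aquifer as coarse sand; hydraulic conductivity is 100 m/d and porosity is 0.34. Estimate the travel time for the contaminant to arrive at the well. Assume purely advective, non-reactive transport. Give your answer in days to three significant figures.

Hydraulic gradient i = (130.99 − 127.98) / 338 = 3.01 / 338 = 0.008905
Darcy flux q = K·i = 100 × 0.008905 = 0.8905 m/d
v = Ki/n = 100·0.008905/0.34 = 2.619 m/d
t = L / v = 484 / 2.619 = 184.8 d

185 days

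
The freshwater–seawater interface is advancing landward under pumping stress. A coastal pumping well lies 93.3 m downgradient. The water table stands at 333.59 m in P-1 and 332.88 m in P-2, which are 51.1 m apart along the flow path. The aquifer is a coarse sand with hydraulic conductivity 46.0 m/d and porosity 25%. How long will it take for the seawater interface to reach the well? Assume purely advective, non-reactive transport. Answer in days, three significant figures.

Hydraulic gradient i = (333.59 − 332.88) / 51.1 = 0.71 / 51.1 = 0.01389
Specific discharge q = 46.0 × 0.01389 = 0.6391 m/d
v = Ki/n = 46.0·0.01389/0.25 = 2.557 m/d
t = L / v = 93.3 / 2.557 = 36.49 d

36.5 days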